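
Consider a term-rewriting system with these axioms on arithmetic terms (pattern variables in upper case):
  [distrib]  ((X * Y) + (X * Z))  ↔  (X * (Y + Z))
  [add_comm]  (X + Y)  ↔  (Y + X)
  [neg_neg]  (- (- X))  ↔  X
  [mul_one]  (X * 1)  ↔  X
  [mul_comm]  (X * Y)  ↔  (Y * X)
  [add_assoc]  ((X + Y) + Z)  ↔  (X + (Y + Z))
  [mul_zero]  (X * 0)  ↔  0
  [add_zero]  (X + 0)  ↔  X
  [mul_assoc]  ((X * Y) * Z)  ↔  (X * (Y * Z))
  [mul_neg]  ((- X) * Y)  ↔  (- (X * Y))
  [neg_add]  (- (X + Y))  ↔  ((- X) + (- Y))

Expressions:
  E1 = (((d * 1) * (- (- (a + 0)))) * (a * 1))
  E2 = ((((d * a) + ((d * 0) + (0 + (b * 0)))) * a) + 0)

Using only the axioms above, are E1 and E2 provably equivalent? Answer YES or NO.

YES

step 1: neg_neg (→) rewrites (- (- (a + 0))) into (a + 0), now (((d * 1) * (a + 0)) * (a * 1))
step 2: mul_one (→) rewrites (d * 1) into d, now ((d * (a + 0)) * (a * 1))
step 3: mul_one (→) rewrites (a * 1) into a, now ((d * (a + 0)) * a)
step 4: distrib (←) rewrites (d * (a + 0)) into ((d * a) + (d * 0)), now (((d * a) + (d * 0)) * a)
step 5: add_zero (←) rewrites (((d * a) + (d * 0)) * a) into ((((d * a) + (d * 0)) * a) + 0)
step 6: add_zero (←) rewrites (d * 0) into ((d * 0) + 0), now ((((d * a) + ((d * 0) + 0)) * a) + 0)
step 7: add_zero (←) rewrites 0 into (0 + 0), now ((((d * a) + ((d * 0) + (0 + 0))) * a) + 0)
step 8: mul_zero (←) rewrites 0 into (b * 0), which is E2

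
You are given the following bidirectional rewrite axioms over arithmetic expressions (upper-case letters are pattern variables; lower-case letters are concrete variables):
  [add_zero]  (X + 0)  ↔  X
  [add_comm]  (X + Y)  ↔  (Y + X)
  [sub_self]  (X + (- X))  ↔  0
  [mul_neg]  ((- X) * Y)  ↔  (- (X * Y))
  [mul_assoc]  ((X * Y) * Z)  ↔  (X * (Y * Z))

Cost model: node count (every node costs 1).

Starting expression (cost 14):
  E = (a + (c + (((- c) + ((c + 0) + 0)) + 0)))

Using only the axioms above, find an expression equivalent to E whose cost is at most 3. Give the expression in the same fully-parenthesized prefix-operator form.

step 1: add_zero (→) rewrites (c + 0) into c, now (a + (c + (((- c) + (c + 0)) + 0)))
step 2: add_comm (→) rewrites ((- c) + (c + 0)) into ((c + 0) + (- c)), now (a + (c + (((c + 0) + (- c)) + 0)))
step 3: add_zero (→) rewrites (c + 0) into c, now (a + (c + ((c + (- c)) + 0)))
step 4: sub_self (→) rewrites (c + (- c)) into 0, now (a + (c + (0 + 0)))
step 5: add_zero (→) rewrites (0 + 0) into 0, now (a + (c + 0))
step 6: add_zero (→) rewrites (c + 0) into c, reaching cost 3 (bound 3)

(a + c)   [cost 3]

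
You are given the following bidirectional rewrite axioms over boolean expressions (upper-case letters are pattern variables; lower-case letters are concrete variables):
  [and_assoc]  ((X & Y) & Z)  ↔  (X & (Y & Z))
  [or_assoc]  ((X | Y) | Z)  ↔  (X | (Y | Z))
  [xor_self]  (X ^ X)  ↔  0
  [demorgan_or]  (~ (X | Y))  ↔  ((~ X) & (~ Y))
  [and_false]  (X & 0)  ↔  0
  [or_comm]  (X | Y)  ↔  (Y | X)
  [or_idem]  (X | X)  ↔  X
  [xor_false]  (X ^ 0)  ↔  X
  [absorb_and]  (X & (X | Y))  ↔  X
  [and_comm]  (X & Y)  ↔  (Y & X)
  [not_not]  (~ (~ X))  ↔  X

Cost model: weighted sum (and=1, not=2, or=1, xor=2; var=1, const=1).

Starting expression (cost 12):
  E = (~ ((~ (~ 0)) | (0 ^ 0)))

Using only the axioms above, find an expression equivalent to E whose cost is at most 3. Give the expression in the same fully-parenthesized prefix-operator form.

(~ 0)   [cost 3]

1. [not_not →] (~ (~ 0))  →  0;  E = (~ (0 | (0 ^ 0)))
2. [xor_false →] (0 ^ 0)  →  0;  E = (~ (0 | 0))
3. [or_idem →] (0 | 0)  →  0;  cost 3 ≤ 3, done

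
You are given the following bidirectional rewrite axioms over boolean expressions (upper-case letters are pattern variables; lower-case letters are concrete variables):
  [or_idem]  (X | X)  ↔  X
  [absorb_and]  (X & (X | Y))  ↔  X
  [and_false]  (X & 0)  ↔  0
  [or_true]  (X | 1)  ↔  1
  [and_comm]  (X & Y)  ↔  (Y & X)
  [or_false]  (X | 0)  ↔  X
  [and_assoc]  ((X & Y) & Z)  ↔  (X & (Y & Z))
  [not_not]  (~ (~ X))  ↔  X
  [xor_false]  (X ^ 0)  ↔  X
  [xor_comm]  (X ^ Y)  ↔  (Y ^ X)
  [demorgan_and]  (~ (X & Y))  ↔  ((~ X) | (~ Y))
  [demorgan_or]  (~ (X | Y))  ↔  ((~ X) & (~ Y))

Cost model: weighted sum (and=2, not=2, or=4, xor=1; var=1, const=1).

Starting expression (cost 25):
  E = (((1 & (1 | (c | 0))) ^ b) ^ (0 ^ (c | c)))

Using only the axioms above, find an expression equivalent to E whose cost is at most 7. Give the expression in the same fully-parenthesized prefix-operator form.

((1 ^ b) ^ (0 ^ c))   [cost 7]

1. [or_idem →] (c | c)  →  c;  E = (((1 & (1 | (c | 0))) ^ b) ^ (0 ^ c))
2. [or_false →] (c | 0)  →  c;  E = (((1 & (1 | c)) ^ b) ^ (0 ^ c))
3. [absorb_and →] (1 & (1 | c))  →  1;  cost 7 ≤ 7, done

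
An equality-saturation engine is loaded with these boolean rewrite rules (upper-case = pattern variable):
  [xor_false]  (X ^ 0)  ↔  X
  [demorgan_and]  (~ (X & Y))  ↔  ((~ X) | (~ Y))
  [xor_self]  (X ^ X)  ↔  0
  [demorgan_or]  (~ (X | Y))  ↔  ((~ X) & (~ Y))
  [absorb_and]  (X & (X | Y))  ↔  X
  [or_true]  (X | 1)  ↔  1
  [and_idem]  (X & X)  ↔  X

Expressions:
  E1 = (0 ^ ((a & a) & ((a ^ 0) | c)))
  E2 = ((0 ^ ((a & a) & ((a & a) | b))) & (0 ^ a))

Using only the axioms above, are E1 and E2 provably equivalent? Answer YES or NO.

YES

(1) (a & a)  =[and_idem →]=  a    ⊢ (0 ^ (a & ((a ^ 0) | c)))
(2) (a ^ 0)  =[xor_false →]=  a    ⊢ (0 ^ (a & (a | c)))
(3) (a & (a | c))  =[absorb_and →]=  a    ⊢ (0 ^ a)
(4) (0 ^ a)  =[and_idem ←]=  ((0 ^ a) & (0 ^ a))
(5) a  =[and_idem ←]=  (a & a)    ⊢ ((0 ^ (a & a)) & (0 ^ a))
(6) (a & a)  =[absorb_and ←]=  ((a & a) & ((a & a) | b))    ⊢ E2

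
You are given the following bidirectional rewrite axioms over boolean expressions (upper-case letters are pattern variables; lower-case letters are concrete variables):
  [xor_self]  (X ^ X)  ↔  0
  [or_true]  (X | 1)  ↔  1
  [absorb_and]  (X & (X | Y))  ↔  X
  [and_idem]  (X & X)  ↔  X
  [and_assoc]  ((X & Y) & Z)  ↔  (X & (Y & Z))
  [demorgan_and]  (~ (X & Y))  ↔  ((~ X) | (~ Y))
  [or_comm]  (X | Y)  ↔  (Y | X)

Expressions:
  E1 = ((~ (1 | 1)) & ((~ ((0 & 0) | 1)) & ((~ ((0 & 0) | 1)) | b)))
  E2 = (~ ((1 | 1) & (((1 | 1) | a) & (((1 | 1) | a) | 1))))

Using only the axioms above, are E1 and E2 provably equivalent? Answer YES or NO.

YES

(1) ((~ ((0 & 0) | 1)) & ((~ ((0 & 0) | 1)) | b))  =[absorb_and →]=  (~ ((0 & 0) | 1))    ⊢ ((~ (1 | 1)) & (~ ((0 & 0) | 1)))
(2) (0 & 0)  =[and_idem →]=  0    ⊢ ((~ (1 | 1)) & (~ (0 | 1)))
(3) (0 | 1)  =[or_true →]=  1    ⊢ ((~ (1 | 1)) & (~ 1))
(4) (1 | 1)  =[or_true →]=  1    ⊢ ((~ 1) & (~ 1))
(5) ((~ 1) & (~ 1))  =[and_idem →]=  (~ 1)
(6) 1  =[or_true ←]=  (1 | 1)    ⊢ (~ (1 | 1))
(7) (1 | 1)  =[absorb_and ←]=  ((1 | 1) & ((1 | 1) | a))    ⊢ (~ ((1 | 1) & ((1 | 1) | a)))
(8) ((1 | 1) | a)  =[absorb_and ←]=  (((1 | 1) | a) & (((1 | 1) | a) | 1))    ⊢ E2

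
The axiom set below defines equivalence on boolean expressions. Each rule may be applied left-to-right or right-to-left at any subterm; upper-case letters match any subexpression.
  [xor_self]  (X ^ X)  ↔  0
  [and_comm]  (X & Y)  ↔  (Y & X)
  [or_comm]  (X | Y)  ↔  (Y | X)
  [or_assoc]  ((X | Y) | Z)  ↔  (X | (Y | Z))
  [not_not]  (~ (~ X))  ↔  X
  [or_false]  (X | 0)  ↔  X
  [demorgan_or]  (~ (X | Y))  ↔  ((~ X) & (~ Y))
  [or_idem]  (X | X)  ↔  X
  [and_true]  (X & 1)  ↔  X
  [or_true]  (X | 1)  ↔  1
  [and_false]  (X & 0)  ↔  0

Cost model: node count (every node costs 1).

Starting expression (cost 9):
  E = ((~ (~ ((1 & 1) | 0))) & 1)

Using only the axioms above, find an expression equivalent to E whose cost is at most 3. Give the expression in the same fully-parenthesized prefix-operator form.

(1) ((~ (~ ((1 & 1) | 0))) & 1)  =[and_true →]=  (~ (~ ((1 & 1) | 0)))
(2) (~ (~ ((1 & 1) | 0)))  =[not_not →]=  ((1 & 1) | 0)
(3) (1 & 1)  =[and_true →]=  1    ⊢ cost 3, within 3

(1 | 0)   [cost 3]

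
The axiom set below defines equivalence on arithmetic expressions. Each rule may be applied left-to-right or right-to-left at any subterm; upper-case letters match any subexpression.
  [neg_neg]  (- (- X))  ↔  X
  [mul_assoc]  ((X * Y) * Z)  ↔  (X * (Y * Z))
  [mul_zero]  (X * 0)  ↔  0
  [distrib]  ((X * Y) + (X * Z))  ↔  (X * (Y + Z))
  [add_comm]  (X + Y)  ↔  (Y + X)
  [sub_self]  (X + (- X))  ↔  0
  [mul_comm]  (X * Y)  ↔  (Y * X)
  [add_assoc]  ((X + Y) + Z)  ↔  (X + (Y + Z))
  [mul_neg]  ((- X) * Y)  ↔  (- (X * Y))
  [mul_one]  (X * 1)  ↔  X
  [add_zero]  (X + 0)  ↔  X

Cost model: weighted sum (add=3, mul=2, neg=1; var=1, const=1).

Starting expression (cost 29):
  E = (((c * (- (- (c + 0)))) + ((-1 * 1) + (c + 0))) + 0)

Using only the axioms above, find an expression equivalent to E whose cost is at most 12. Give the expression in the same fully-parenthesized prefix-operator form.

((c * c) + (-1 + c))   [cost 12]

1. [neg_neg →] (- (- (c + 0)))  →  (c + 0);  E = (((c * (c + 0)) + ((-1 * 1) + (c + 0))) + 0)
2. [mul_one →] (-1 * 1)  →  -1;  E = (((c * (c + 0)) + (-1 + (c + 0))) + 0)
3. [add_zero →] (((c * (c + 0)) + (-1 + (c + 0))) + 0)  →  ((c * (c + 0)) + (-1 + (c + 0)))
4. [add_zero →] (c + 0)  →  c;  E = ((c * c) + (-1 + (c + 0)))
5. [add_zero →] (c + 0)  →  c;  cost 12 ≤ 12, done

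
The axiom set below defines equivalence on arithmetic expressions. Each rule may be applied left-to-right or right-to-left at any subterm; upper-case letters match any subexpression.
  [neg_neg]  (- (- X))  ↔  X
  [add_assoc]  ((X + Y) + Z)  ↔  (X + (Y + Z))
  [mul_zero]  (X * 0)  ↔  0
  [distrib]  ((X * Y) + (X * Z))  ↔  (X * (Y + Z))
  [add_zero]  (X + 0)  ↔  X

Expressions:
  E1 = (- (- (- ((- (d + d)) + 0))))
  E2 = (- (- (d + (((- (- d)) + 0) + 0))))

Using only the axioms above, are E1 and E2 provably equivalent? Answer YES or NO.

YES

(1) (- (- ((- (d + d)) + 0)))  =[neg_neg →]=  ((- (d + d)) + 0)    ⊢ (- ((- (d + d)) + 0))
(2) ((- (d + d)) + 0)  =[add_zero →]=  (- (d + d))    ⊢ (- (- (d + d)))
(3) (- (- (d + d)))  =[neg_neg →]=  (d + d)
(4) d  =[neg_neg ←]=  (- (- d))    ⊢ (d + (- (- d)))
(5) (- (- d))  =[add_zero ←]=  ((- (- d)) + 0)    ⊢ (d + ((- (- d)) + 0))
(6) (- (- d))  =[add_zero ←]=  ((- (- d)) + 0)    ⊢ (d + (((- (- d)) + 0) + 0))
(7) (d + (((- (- d)) + 0) + 0))  =[neg_neg ←]=  (- (- (d + (((- (- d)) + 0) + 0))))    ⊢ E2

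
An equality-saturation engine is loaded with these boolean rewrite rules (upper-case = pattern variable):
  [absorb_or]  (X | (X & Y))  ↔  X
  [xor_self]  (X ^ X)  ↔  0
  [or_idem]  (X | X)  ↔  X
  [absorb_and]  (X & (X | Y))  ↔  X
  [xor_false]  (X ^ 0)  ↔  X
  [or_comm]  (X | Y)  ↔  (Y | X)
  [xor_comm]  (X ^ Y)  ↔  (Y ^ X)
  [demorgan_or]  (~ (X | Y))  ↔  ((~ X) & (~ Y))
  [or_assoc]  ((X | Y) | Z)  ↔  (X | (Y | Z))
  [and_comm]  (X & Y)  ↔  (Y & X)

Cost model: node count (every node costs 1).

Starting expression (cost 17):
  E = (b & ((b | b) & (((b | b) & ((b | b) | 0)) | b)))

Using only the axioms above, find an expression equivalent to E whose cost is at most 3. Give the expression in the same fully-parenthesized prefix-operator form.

step 1: absorb_and (→) rewrites ((b | b) & ((b | b) | 0)) into (b | b), now (b & ((b | b) & ((b | b) | b)))
step 2: absorb_and (→) rewrites ((b | b) & ((b | b) | b)) into (b | b), now (b & (b | b))
step 3: or_idem (→) rewrites (b | b) into b, reaching cost 3 (bound 3)

(b & b)   [cost 3]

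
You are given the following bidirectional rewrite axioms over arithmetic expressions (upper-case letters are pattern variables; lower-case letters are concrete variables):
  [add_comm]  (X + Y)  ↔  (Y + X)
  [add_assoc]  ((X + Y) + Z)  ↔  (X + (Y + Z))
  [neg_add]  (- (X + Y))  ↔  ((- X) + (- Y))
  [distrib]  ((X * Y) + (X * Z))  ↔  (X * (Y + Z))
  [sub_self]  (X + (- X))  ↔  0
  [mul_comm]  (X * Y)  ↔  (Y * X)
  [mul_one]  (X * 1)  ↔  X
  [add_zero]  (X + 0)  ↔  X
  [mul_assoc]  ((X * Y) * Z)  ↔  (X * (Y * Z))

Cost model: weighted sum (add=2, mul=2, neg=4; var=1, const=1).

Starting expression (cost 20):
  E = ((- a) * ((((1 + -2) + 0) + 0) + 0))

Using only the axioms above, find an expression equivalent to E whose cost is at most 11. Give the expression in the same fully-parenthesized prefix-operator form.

step 1: add_zero (→) rewrites ((1 + -2) + 0) into (1 + -2), now ((- a) * (((1 + -2) + 0) + 0))
step 2: add_zero (→) rewrites (((1 + -2) + 0) + 0) into ((1 + -2) + 0), now ((- a) * ((1 + -2) + 0))
step 3: add_zero (→) rewrites ((1 + -2) + 0) into (1 + -2), reaching cost 11 (bound 11)

((- a) * (1 + -2))   [cost 11]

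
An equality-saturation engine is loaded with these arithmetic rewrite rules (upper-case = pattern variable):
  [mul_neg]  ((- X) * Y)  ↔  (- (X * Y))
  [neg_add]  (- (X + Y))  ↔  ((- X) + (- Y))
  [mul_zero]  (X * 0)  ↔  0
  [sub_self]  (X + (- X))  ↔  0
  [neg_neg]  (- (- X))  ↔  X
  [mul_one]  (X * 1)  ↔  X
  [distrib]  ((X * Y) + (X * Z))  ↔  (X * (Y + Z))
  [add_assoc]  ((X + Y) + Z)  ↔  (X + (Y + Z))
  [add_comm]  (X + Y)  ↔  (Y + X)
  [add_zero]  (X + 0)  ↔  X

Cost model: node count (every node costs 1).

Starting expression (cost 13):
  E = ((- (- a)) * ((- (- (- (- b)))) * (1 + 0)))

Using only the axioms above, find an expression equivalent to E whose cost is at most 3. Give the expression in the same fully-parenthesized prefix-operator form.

step 1: neg_neg (→) rewrites (- (- (- (- b)))) into (- (- b)), now ((- (- a)) * ((- (- b)) * (1 + 0)))
step 2: neg_neg (→) rewrites (- (- b)) into b, now ((- (- a)) * (b * (1 + 0)))
step 3: add_zero (→) rewrites (1 + 0) into 1, now ((- (- a)) * (b * 1))
step 4: neg_neg (→) rewrites (- (- a)) into a, now (a * (b * 1))
step 5: mul_one (→) rewrites (b * 1) into b, reaching cost 3 (bound 3)

(a * b)   [cost 3]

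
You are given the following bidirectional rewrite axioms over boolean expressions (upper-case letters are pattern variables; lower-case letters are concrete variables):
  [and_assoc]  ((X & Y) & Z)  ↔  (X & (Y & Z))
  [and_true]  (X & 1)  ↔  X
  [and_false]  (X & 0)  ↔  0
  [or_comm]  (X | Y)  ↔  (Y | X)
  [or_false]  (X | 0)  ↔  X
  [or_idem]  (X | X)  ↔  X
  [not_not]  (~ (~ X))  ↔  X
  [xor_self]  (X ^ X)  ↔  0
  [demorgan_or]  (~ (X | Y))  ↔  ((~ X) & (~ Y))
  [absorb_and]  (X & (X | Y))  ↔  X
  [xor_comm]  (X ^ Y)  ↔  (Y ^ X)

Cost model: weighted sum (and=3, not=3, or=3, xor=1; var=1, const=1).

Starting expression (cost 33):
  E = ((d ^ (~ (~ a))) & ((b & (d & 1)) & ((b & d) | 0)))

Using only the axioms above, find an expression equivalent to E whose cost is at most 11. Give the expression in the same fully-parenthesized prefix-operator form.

((d ^ a) & (b & d))   [cost 11]

step 1: and_true (→) rewrites (d & 1) into d, now ((d ^ (~ (~ a))) & ((b & d) & ((b & d) | 0)))
step 2: not_not (→) rewrites (~ (~ a)) into a, now ((d ^ a) & ((b & d) & ((b & d) | 0)))
step 3: absorb_and (→) rewrites ((b & d) & ((b & d) | 0)) into (b & d), reaching cost 11 (bound 11)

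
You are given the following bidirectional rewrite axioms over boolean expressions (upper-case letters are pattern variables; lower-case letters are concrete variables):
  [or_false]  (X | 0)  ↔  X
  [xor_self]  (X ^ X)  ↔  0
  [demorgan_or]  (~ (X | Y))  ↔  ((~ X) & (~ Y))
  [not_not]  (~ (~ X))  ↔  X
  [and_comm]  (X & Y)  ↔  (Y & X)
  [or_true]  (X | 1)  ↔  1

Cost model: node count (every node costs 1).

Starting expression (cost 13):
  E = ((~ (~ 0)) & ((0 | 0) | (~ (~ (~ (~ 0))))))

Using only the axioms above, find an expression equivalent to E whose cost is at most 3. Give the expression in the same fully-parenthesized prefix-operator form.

(0 & 0)   [cost 3]

1. [not_not →] (~ (~ (~ (~ 0))))  →  (~ (~ 0));  E = ((~ (~ 0)) & ((0 | 0) | (~ (~ 0))))
2. [not_not →] (~ (~ 0))  →  0;  E = ((~ (~ 0)) & ((0 | 0) | 0))
3. [or_false →] ((0 | 0) | 0)  →  (0 | 0);  E = ((~ (~ 0)) & (0 | 0))
4. [and_comm →] ((~ (~ 0)) & (0 | 0))  →  ((0 | 0) & (~ (~ 0)))
5. [not_not →] (~ (~ 0))  →  0;  E = ((0 | 0) & 0)
6. [or_false →] (0 | 0)  →  0;  cost 3 ≤ 3, done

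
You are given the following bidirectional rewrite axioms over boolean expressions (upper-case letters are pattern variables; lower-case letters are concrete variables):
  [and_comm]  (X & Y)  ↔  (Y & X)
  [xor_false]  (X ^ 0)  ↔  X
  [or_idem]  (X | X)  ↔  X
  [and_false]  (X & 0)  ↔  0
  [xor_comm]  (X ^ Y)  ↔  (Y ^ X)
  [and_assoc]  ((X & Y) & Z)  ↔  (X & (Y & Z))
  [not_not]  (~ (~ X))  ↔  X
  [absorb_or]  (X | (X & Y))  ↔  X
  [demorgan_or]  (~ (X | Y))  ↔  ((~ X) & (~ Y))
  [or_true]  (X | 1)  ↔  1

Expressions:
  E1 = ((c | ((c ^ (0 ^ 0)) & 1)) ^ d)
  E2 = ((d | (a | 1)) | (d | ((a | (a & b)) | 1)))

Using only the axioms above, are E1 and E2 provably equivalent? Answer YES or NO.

NO

All listed rules preserve value, hence provable equivalence implies equal values everywhere; look for a separating assignment.
a=0, b=0, c=0, d=0 gives E1 ↦ 0, E2 ↦ 1; values differ ⇒ not provably equivalent.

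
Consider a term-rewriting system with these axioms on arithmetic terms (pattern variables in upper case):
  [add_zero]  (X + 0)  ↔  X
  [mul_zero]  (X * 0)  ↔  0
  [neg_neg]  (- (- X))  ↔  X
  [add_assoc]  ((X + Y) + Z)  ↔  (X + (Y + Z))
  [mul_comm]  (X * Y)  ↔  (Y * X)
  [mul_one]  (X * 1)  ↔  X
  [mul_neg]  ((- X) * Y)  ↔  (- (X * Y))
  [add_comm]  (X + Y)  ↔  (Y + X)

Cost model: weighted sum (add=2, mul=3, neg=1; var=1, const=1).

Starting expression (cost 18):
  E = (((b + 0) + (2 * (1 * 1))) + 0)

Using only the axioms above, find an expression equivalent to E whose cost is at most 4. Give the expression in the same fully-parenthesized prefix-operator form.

(1) (1 * 1)  =[mul_one →]=  1    ⊢ (((b + 0) + (2 * 1)) + 0)
(2) (2 * 1)  =[mul_one →]=  2    ⊢ (((b + 0) + 2) + 0)
(3) (b + 0)  =[add_zero →]=  b    ⊢ ((b + 2) + 0)
(4) ((b + 2) + 0)  =[add_zero →]=  (b + 2)    ⊢ cost 4, within 4

(b + 2)   [cost 4]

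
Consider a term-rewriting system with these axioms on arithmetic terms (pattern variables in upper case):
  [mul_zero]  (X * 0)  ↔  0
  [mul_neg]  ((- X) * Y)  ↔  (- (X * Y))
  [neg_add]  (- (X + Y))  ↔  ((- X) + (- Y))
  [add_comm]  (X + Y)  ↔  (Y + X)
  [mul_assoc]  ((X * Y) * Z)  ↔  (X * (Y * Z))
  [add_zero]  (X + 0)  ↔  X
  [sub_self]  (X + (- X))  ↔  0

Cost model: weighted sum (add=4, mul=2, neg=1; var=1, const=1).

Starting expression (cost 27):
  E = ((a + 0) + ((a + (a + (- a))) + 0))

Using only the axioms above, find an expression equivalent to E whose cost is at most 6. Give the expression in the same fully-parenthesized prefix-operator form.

(a + a)   [cost 6]

(1) (a + (- a))  =[sub_self →]=  0    ⊢ ((a + 0) + ((a + 0) + 0))
(2) (a + 0)  =[add_zero →]=  a    ⊢ ((a + 0) + (a + 0))
(3) (a + 0)  =[add_zero →]=  a    ⊢ ((a + 0) + a)
(4) (a + 0)  =[add_zero →]=  a    ⊢ cost 6, within 6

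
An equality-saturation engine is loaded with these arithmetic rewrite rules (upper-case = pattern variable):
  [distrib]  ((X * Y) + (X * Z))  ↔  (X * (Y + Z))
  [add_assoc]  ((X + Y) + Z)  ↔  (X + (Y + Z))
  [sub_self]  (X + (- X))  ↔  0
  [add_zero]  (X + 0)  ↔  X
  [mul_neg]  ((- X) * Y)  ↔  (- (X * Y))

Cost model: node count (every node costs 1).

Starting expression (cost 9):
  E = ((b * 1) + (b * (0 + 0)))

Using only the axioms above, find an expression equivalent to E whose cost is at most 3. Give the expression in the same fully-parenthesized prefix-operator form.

(1) (0 + 0)  =[add_zero →]=  0    ⊢ ((b * 1) + (b * 0))
(2) ((b * 1) + (b * 0))  =[distrib →]=  (b * (1 + 0))
(3) (1 + 0)  =[add_zero →]=  1    ⊢ cost 3, within 3

(b * 1)   [cost 3]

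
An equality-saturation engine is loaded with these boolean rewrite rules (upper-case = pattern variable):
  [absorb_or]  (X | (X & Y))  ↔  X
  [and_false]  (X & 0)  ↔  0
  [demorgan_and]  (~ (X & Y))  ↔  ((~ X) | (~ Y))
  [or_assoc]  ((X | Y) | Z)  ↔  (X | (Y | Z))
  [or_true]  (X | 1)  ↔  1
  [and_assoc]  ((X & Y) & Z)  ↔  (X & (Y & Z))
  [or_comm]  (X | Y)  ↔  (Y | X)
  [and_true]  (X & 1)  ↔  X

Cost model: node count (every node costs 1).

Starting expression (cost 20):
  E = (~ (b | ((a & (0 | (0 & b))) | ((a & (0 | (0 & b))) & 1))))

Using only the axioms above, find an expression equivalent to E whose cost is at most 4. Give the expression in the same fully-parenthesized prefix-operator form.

(~ (b | 0))   [cost 4]

1. [absorb_or →] ((a & (0 | (0 & b))) | ((a & (0 | (0 & b))) & 1))  →  (a & (0 | (0 & b)));  E = (~ (b | (a & (0 | (0 & b)))))
2. [absorb_or →] (0 | (0 & b))  →  0;  E = (~ (b | (a & 0)))
3. [and_false →] (a & 0)  →  0;  cost 4 ≤ 4, done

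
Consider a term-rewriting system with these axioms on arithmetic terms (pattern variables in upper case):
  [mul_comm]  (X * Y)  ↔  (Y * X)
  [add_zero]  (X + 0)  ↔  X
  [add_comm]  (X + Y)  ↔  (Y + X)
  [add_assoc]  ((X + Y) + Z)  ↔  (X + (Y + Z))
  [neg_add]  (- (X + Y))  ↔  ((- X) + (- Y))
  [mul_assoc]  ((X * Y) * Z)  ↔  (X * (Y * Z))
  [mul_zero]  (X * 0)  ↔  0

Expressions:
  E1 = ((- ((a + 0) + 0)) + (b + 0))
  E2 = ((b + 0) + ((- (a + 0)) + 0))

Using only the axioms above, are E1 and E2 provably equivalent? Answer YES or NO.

(1) (a + 0)  =[add_zero →]=  a    ⊢ ((- (a + 0)) + (b + 0))
(2) (b + 0)  =[add_zero →]=  b    ⊢ ((- (a + 0)) + b)
(3) (a + 0)  =[add_zero →]=  a    ⊢ ((- a) + b)
(4) ((- a) + b)  =[add_comm →]=  (b + (- a))
(5) (- a)  =[add_zero ←]=  ((- a) + 0)    ⊢ (b + ((- a) + 0))
(6) b  =[add_zero ←]=  (b + 0)    ⊢ ((b + 0) + ((- a) + 0))
(7) a  =[add_zero ←]=  (a + 0)    ⊢ E2

YES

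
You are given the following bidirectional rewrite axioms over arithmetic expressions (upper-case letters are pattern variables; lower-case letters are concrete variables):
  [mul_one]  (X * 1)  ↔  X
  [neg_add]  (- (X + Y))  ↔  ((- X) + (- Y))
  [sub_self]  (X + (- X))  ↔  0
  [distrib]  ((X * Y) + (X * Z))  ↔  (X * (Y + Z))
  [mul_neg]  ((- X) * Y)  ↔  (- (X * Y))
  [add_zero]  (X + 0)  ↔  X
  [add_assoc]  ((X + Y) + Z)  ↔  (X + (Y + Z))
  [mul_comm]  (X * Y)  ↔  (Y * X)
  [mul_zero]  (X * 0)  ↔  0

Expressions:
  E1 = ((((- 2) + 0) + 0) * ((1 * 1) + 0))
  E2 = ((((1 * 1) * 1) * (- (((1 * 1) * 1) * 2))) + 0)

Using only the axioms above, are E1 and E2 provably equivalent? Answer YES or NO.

step 1: add_zero (→) rewrites ((- 2) + 0) into (- 2), now (((- 2) + 0) * ((1 * 1) + 0))
step 2: add_zero (→) rewrites ((1 * 1) + 0) into (1 * 1), now (((- 2) + 0) * (1 * 1))
step 3: add_zero (→) rewrites ((- 2) + 0) into (- 2), now ((- 2) * (1 * 1))
step 4: mul_one (←) rewrites 2 into (2 * 1), now ((- (2 * 1)) * (1 * 1))
step 5: mul_one (←) rewrites 1 into (1 * 1), now ((- (2 * (1 * 1))) * (1 * 1))
step 6: mul_comm (→) rewrites (2 * (1 * 1)) into ((1 * 1) * 2), now ((- ((1 * 1) * 2)) * (1 * 1))
step 7: add_zero (←) rewrites ((- ((1 * 1) * 2)) * (1 * 1)) into (((- ((1 * 1) * 2)) * (1 * 1)) + 0)
step 8: mul_one (←) rewrites (1 * 1) into ((1 * 1) * 1), now (((- ((1 * 1) * 2)) * ((1 * 1) * 1)) + 0)
step 9: mul_comm (→) rewrites ((- ((1 * 1) * 2)) * ((1 * 1) * 1)) into (((1 * 1) * 1) * (- ((1 * 1) * 2))), now ((((1 * 1) * 1) * (- ((1 * 1) * 2))) + 0)
step 10: mul_one (←) rewrites 1 into (1 * 1), which is E2

YES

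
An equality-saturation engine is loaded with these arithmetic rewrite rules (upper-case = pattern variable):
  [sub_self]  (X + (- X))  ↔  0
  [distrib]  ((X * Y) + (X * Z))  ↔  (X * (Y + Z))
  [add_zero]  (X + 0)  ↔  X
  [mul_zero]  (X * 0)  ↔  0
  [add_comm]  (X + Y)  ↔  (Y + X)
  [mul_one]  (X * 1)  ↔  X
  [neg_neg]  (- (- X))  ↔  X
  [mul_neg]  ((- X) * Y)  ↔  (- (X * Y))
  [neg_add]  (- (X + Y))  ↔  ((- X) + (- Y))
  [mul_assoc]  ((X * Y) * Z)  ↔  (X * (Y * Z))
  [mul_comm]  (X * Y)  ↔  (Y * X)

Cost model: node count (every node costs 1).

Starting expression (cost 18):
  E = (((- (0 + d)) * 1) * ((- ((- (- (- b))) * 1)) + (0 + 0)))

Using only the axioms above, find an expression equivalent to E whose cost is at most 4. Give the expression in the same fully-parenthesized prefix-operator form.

1. [neg_neg →] (- (- (- b)))  →  (- b);  E = (((- (0 + d)) * 1) * ((- ((- b) * 1)) + (0 + 0)))
2. [mul_one →] ((- b) * 1)  →  (- b);  E = (((- (0 + d)) * 1) * ((- (- b)) + (0 + 0)))
3. [add_zero →] (0 + 0)  →  0;  E = (((- (0 + d)) * 1) * ((- (- b)) + 0))
4. [mul_one →] ((- (0 + d)) * 1)  →  (- (0 + d));  E = ((- (0 + d)) * ((- (- b)) + 0))
5. [add_zero →] ((- (- b)) + 0)  →  (- (- b));  E = ((- (0 + d)) * (- (- b)))
6. [mul_neg →] ((- (0 + d)) * (- (- b)))  →  (- ((0 + d) * (- (- b))))
7. [neg_neg →] (- (- b))  →  b;  E = (- ((0 + d) * b))
8. [add_comm →] (0 + d)  →  (d + 0);  E = (- ((d + 0) * b))
9. [add_zero →] (d + 0)  →  d;  cost 4 ≤ 4, done

(- (d * b))   [cost 4]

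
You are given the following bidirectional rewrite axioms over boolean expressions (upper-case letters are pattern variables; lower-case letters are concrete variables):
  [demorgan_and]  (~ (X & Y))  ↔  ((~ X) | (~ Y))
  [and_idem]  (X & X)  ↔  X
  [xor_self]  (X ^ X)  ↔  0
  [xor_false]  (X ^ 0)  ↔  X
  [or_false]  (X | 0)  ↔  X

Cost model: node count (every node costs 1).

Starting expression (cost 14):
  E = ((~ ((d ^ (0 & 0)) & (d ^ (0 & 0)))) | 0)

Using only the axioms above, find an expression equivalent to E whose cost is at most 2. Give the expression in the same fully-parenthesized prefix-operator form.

(~ d)   [cost 2]

step 1: and_idem (→) rewrites ((d ^ (0 & 0)) & (d ^ (0 & 0))) into (d ^ (0 & 0)), now ((~ (d ^ (0 & 0))) | 0)
step 2: or_false (→) rewrites ((~ (d ^ (0 & 0))) | 0) into (~ (d ^ (0 & 0)))
step 3: and_idem (→) rewrites (0 & 0) into 0, now (~ (d ^ 0))
step 4: xor_false (→) rewrites (d ^ 0) into d, reaching cost 2 (bound 2)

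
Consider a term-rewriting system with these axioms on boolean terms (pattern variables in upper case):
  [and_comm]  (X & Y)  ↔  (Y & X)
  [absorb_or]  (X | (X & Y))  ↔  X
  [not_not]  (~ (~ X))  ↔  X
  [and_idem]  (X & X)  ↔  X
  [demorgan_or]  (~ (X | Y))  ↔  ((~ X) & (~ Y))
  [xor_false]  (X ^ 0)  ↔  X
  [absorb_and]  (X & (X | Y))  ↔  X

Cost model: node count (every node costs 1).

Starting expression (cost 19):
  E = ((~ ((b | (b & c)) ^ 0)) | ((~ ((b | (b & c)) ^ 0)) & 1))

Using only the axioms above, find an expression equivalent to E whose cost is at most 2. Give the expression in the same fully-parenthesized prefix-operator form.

1. [absorb_or →] ((~ ((b | (b & c)) ^ 0)) | ((~ ((b | (b & c)) ^ 0)) & 1))  →  (~ ((b | (b & c)) ^ 0))
2. [xor_false →] ((b | (b & c)) ^ 0)  →  (b | (b & c));  E = (~ (b | (b & c)))
3. [absorb_or →] (b | (b & c))  →  b;  cost 2 ≤ 2, done

(~ b)   [cost 2]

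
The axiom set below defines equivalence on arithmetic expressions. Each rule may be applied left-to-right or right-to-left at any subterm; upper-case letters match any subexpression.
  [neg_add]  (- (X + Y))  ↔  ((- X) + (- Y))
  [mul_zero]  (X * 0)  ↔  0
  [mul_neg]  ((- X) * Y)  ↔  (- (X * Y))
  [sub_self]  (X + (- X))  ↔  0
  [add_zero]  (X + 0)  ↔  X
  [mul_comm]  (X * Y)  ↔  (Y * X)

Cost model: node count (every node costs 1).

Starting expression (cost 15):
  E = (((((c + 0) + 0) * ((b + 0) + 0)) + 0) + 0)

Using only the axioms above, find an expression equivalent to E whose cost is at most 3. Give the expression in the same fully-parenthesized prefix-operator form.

step 1: add_zero (→) rewrites ((((c + 0) + 0) * ((b + 0) + 0)) + 0) into (((c + 0) + 0) * ((b + 0) + 0)), now ((((c + 0) + 0) * ((b + 0) + 0)) + 0)
step 2: add_zero (→) rewrites ((((c + 0) + 0) * ((b + 0) + 0)) + 0) into (((c + 0) + 0) * ((b + 0) + 0))
step 3: add_zero (→) rewrites ((c + 0) + 0) into (c + 0), now ((c + 0) * ((b + 0) + 0))
step 4: add_zero (→) rewrites ((b + 0) + 0) into (b + 0), now ((c + 0) * (b + 0))
step 5: add_zero (→) rewrites (c + 0) into c, now (c * (b + 0))
step 6: add_zero (→) rewrites (b + 0) into b, reaching cost 3 (bound 3)

(c * b)   [cost 3]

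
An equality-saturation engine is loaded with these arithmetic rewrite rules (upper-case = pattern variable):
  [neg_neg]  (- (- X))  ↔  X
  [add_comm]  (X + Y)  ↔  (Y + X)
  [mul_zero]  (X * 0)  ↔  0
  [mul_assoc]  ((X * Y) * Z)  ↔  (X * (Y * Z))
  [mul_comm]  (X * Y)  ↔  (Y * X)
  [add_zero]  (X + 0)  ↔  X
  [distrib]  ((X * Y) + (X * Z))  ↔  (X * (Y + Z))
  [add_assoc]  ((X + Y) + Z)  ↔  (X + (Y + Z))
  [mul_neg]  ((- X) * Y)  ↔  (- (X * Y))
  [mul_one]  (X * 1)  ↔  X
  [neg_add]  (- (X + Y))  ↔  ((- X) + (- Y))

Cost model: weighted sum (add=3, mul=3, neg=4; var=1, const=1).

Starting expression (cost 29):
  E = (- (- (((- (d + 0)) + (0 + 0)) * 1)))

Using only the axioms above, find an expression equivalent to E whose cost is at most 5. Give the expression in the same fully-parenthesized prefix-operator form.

(- d)   [cost 5]

1. [add_zero →] (d + 0)  →  d;  E = (- (- (((- d) + (0 + 0)) * 1)))
2. [mul_one →] (((- d) + (0 + 0)) * 1)  →  ((- d) + (0 + 0));  E = (- (- ((- d) + (0 + 0))))
3. [add_zero →] (0 + 0)  →  0;  E = (- (- ((- d) + 0)))
4. [add_zero →] ((- d) + 0)  →  (- d);  E = (- (- (- d)))
5. [neg_neg →] (- (- d))  →  d;  cost 5 ≤ 5, done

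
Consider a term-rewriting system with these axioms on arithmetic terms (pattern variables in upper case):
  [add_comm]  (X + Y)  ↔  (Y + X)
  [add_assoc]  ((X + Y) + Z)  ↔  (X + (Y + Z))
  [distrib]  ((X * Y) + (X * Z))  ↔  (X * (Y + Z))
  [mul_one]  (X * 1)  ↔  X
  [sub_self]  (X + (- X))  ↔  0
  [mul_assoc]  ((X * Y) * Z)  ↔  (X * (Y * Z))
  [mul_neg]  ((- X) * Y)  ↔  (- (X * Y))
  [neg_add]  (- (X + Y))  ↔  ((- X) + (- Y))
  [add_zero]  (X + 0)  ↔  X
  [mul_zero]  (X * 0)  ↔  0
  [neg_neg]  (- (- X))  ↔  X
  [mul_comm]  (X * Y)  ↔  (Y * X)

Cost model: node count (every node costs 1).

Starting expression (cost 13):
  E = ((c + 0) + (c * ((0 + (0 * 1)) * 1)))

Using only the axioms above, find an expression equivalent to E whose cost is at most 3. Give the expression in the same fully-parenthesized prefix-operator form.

(c + 0)   [cost 3]

1. [mul_one →] (0 * 1)  →  0;  E = ((c + 0) + (c * ((0 + 0) * 1)))
2. [add_zero →] (c + 0)  →  c;  E = (c + (c * ((0 + 0) * 1)))
3. [mul_one →] ((0 + 0) * 1)  →  (0 + 0);  E = (c + (c * (0 + 0)))
4. [add_zero →] (0 + 0)  →  0;  E = (c + (c * 0))
5. [mul_zero →] (c * 0)  →  0;  cost 3 ≤ 3, done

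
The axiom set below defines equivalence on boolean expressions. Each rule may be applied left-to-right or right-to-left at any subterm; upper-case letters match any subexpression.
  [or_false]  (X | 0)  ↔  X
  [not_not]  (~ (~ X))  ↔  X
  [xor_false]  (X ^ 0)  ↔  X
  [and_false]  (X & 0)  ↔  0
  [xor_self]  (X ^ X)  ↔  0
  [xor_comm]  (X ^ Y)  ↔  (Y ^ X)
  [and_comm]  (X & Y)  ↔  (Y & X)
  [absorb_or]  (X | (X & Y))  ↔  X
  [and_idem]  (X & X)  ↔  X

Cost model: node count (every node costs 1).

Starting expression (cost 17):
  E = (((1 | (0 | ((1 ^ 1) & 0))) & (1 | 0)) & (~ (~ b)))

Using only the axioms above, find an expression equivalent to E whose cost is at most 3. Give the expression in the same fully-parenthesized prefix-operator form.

1. [xor_self →] (1 ^ 1)  →  0;  E = (((1 | (0 | (0 & 0))) & (1 | 0)) & (~ (~ b)))
2. [absorb_or →] (0 | (0 & 0))  →  0;  E = (((1 | 0) & (1 | 0)) & (~ (~ b)))
3. [and_idem →] ((1 | 0) & (1 | 0))  →  (1 | 0);  E = ((1 | 0) & (~ (~ b)))
4. [not_not →] (~ (~ b))  →  b;  E = ((1 | 0) & b)
5. [or_false →] (1 | 0)  →  1;  cost 3 ≤ 3, done

(1 & b)   [cost 3]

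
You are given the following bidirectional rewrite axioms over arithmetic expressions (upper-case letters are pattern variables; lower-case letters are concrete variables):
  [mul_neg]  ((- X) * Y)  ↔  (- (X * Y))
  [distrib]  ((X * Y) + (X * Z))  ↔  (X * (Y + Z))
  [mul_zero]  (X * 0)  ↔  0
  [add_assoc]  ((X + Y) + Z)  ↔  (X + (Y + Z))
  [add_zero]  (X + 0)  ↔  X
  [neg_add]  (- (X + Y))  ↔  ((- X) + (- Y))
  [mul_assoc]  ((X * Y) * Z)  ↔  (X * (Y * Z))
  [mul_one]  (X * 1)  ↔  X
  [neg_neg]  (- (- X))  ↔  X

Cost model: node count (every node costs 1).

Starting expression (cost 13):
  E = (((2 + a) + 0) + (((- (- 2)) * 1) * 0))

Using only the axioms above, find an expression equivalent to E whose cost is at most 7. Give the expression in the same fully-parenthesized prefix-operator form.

((2 + a) + (2 * 0))   [cost 7]

1. [add_zero →] ((2 + a) + 0)  →  (2 + a);  E = ((2 + a) + (((- (- 2)) * 1) * 0))
2. [mul_one →] ((- (- 2)) * 1)  →  (- (- 2));  E = ((2 + a) + ((- (- 2)) * 0))
3. [neg_neg →] (- (- 2))  →  2;  cost 7 ≤ 7, done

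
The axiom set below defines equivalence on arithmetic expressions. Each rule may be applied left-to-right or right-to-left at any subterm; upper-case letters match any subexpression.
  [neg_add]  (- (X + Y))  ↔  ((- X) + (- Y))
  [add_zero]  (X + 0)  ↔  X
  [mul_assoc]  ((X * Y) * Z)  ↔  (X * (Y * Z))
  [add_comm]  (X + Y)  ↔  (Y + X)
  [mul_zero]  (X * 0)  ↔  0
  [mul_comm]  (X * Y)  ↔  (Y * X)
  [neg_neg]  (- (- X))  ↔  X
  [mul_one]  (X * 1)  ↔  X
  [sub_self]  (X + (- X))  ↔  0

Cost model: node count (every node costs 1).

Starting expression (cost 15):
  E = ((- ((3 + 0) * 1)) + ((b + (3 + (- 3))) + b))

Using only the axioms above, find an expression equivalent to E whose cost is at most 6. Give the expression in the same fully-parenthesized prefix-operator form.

((- 3) + (b + b))   [cost 6]

(1) (3 + (- 3))  =[sub_self →]=  0    ⊢ ((- ((3 + 0) * 1)) + ((b + 0) + b))
(2) (3 + 0)  =[add_zero →]=  3    ⊢ ((- (3 * 1)) + ((b + 0) + b))
(3) (3 * 1)  =[mul_one →]=  3    ⊢ ((- 3) + ((b + 0) + b))
(4) (b + 0)  =[add_zero →]=  b    ⊢ cost 6, within 6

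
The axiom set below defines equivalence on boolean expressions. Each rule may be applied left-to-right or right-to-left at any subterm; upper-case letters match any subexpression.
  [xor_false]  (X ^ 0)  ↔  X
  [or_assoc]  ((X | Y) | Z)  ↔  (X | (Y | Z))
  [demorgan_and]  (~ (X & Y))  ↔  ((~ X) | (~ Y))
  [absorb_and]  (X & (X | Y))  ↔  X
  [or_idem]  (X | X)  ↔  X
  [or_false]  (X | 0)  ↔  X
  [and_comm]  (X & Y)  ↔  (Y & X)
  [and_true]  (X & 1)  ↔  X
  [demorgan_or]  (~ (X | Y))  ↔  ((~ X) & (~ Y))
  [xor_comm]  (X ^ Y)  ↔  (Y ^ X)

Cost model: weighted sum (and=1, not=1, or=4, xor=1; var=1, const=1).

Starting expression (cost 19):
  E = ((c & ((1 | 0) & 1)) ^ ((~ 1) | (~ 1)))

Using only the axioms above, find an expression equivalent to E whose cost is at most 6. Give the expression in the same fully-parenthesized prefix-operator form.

1. [or_idem →] ((~ 1) | (~ 1))  →  (~ 1);  E = ((c & ((1 | 0) & 1)) ^ (~ 1))
2. [or_false →] (1 | 0)  →  1;  E = ((c & (1 & 1)) ^ (~ 1))
3. [and_true →] (1 & 1)  →  1;  cost 6 ≤ 6, done

((c & 1) ^ (~ 1))   [cost 6]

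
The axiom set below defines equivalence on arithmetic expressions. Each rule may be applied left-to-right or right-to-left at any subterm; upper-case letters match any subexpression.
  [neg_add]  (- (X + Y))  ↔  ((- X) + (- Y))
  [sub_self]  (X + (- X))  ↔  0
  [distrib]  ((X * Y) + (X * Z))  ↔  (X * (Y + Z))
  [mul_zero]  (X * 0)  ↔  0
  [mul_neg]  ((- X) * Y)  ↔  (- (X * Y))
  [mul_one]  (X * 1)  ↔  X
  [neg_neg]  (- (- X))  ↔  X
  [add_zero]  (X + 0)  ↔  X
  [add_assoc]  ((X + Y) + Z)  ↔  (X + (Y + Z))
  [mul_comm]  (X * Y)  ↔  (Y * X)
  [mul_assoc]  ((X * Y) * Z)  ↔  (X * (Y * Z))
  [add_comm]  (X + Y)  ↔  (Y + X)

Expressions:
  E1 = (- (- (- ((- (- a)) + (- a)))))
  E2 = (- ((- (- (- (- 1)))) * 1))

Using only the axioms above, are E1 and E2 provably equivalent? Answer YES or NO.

NO

All listed rules preserve value, hence provable equivalence implies equal values everywhere; look for a separating assignment.
a=0 gives E1 ↦ 0, E2 ↦ -1; values differ ⇒ not provably equivalent.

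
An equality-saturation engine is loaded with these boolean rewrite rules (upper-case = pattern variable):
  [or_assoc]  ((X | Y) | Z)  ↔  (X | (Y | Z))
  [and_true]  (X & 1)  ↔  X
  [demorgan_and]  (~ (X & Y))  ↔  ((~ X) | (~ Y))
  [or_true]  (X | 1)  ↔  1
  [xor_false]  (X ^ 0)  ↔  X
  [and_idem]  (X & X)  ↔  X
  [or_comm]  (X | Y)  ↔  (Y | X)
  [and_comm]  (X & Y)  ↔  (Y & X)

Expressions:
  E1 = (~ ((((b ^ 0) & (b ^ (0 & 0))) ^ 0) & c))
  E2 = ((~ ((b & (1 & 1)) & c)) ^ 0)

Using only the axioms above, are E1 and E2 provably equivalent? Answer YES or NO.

(1) (0 & 0)  =[and_idem →]=  0    ⊢ (~ ((((b ^ 0) & (b ^ 0)) ^ 0) & c))
(2) ((b ^ 0) & (b ^ 0))  =[and_idem →]=  (b ^ 0)    ⊢ (~ (((b ^ 0) ^ 0) & c))
(3) ((b ^ 0) ^ 0)  =[xor_false →]=  (b ^ 0)    ⊢ (~ ((b ^ 0) & c))
(4) (b ^ 0)  =[xor_false →]=  b    ⊢ (~ (b & c))
(5) b  =[and_true ←]=  (b & 1)    ⊢ (~ ((b & 1) & c))
(6) 1  =[and_idem ←]=  (1 & 1)    ⊢ (~ ((b & (1 & 1)) & c))
(7) (~ ((b & (1 & 1)) & c))  =[xor_false ←]=  ((~ ((b & (1 & 1)) & c)) ^ 0)    ⊢ E2

YES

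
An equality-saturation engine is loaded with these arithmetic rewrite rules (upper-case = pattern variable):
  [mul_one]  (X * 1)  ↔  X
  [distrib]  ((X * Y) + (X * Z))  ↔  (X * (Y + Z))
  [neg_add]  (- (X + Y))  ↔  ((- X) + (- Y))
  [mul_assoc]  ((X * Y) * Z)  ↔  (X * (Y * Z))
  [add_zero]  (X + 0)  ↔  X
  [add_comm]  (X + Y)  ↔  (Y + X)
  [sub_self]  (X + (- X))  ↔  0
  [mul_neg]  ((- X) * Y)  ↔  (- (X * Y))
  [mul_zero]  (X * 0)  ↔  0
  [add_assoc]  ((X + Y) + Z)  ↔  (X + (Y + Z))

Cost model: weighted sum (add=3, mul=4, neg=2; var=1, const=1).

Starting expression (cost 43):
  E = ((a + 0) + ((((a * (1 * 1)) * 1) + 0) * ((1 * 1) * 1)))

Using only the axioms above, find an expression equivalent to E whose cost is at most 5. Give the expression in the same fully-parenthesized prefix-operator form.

1. [add_zero →] (((a * (1 * 1)) * 1) + 0)  →  ((a * (1 * 1)) * 1);  E = ((a + 0) + (((a * (1 * 1)) * 1) * ((1 * 1) * 1)))
2. [mul_one →] (1 * 1)  →  1;  E = ((a + 0) + (((a * (1 * 1)) * 1) * (1 * 1)))
3. [mul_one →] (1 * 1)  →  1;  E = ((a + 0) + (((a * (1 * 1)) * 1) * 1))
4. [mul_one →] (((a * (1 * 1)) * 1) * 1)  →  ((a * (1 * 1)) * 1);  E = ((a + 0) + ((a * (1 * 1)) * 1))
5. [mul_one →] (1 * 1)  →  1;  E = ((a + 0) + ((a * 1) * 1))
6. [mul_one →] (a * 1)  →  a;  E = ((a + 0) + (a * 1))
7. [add_comm →] ((a + 0) + (a * 1))  →  ((a * 1) + (a + 0))
8. [add_zero →] (a + 0)  →  a;  E = ((a * 1) + a)
9. [mul_one →] (a * 1)  →  a;  cost 5 ≤ 5, done

(a + a)   [cost 5]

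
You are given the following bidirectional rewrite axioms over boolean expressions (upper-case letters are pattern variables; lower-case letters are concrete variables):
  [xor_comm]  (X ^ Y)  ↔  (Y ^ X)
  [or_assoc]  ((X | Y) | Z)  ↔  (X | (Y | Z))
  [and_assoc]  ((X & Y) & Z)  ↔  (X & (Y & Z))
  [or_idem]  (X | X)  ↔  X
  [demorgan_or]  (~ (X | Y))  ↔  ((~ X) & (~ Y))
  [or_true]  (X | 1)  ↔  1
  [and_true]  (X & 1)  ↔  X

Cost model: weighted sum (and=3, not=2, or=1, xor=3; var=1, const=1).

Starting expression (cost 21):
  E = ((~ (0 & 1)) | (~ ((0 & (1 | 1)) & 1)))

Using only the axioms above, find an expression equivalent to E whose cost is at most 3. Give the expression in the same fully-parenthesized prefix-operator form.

(~ 0)   [cost 3]

1. [or_idem →] (1 | 1)  →  1;  E = ((~ (0 & 1)) | (~ ((0 & 1) & 1)))
2. [and_true →] ((0 & 1) & 1)  →  (0 & 1);  E = ((~ (0 & 1)) | (~ (0 & 1)))
3. [or_idem →] ((~ (0 & 1)) | (~ (0 & 1)))  →  (~ (0 & 1))
4. [and_true →] (0 & 1)  →  0;  cost 3 ≤ 3, done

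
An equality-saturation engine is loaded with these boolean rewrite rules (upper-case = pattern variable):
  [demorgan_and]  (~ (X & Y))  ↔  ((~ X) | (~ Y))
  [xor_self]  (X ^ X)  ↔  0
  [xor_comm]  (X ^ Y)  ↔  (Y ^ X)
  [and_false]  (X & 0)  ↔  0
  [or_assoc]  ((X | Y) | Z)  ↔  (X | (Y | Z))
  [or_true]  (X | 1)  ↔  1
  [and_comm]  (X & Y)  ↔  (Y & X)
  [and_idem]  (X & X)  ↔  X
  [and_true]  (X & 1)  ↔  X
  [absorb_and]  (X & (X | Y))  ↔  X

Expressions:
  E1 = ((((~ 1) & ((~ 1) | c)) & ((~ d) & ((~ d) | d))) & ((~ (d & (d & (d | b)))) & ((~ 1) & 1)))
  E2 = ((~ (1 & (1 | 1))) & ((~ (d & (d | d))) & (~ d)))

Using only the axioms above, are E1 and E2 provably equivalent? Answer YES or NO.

YES

1. [absorb_and →] (d & (d | b))  →  d;  E1 = ((((~ 1) & ((~ 1) | c)) & ((~ d) & ((~ d) | d))) & ((~ (d & d)) & ((~ 1) & 1)))
2. [and_idem →] (d & d)  →  d;  E1 = ((((~ 1) & ((~ 1) | c)) & ((~ d) & ((~ d) | d))) & ((~ d) & ((~ 1) & 1)))
3. [absorb_and →] ((~ 1) & ((~ 1) | c))  →  (~ 1);  E1 = (((~ 1) & ((~ d) & ((~ d) | d))) & ((~ d) & ((~ 1) & 1)))
4. [absorb_and →] ((~ d) & ((~ d) | d))  →  (~ d);  E1 = (((~ 1) & (~ d)) & ((~ d) & ((~ 1) & 1)))
5. [and_true →] ((~ 1) & 1)  →  (~ 1);  E1 = (((~ 1) & (~ d)) & ((~ d) & (~ 1)))
6. [and_comm →] ((~ d) & (~ 1))  →  ((~ 1) & (~ d));  E1 = (((~ 1) & (~ d)) & ((~ 1) & (~ d)))
7. [and_idem →] (((~ 1) & (~ d)) & ((~ 1) & (~ d)))  →  ((~ 1) & (~ d))
8. [and_idem ←] (~ d)  →  ((~ d) & (~ d));  E1 = ((~ 1) & ((~ d) & (~ d)))
9. [absorb_and ←] d  →  (d & (d | d));  E1 = ((~ 1) & ((~ (d & (d | d))) & (~ d)))
10. [absorb_and ←] 1  →  (1 & (1 | 1));  this is E2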